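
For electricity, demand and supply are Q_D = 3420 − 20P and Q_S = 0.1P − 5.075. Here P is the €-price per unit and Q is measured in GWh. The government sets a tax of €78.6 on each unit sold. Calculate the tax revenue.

€325.74

In inverse form: demand P = 171 − 0.05Q, supply P = 50.75 + 10Q.
Competitive equilibrium: 171 − 0.05Q = 50.75 + 10Q → Q* = 11.9652, P* = 170.4017.
With the tax, the buyer price exceeds the seller price by 78.6: (171 − 0.05Q) − (50.75 + 10Q) = 78.6 → Q' = 4.1443.
Tax revenue = 78.6 × 4.1443 = €325.74.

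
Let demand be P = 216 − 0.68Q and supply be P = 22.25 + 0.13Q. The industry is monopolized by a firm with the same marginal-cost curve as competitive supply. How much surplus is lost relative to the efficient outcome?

Competitive equilibrium: 216 − 0.68Q = 22.25 + 0.13Q → Q* = 239.1975, P* = 53.3457.
Marginal revenue: MR = 216 − 1.36Q. Set MR = MC: 216 − 1.36Q = 22.25 + 0.13Q → Q_m = 130.0336.
Price P_m = 216 − 0.68·130.0336 = 127.5772; MC(Q_m) = 22.25 + 0.13·130.0336 = 39.1544.
Competitive Q* = 239.1975, so ΔQ = 109.1639; wedge = 127.5772 − 39.1544 = 88.4228.
Welfare loss = ½ × 109.1639 × 88.4228 = 4826.29.

4826.29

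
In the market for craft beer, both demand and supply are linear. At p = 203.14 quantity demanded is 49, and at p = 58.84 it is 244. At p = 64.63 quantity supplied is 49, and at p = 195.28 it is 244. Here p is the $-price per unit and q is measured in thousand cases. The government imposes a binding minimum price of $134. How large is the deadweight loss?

$16.25 thousand

Demand slope = (58.84 − 203.14)/(244 − 49) = −0.74, so p = 239.4 − 0.74q.
Supply slope = (195.28 − 64.63)/(244 − 49) = 0.67, so p = 31.8 + 0.67q.
Competitive equilibrium: 239.4 − 0.74q = 31.8 + 0.67q → q* = 147.234, p* = 130.4468.
At the floor p = 134, quantity demanded = (239.4 − 134)/0.74 = 142.4324.
Sellers' marginal cost at q' = 142.4324: 31.8 + 0.67·142.4324 = 127.2297.
Δq = 147.234 − 142.4324 = 4.8016; wedge = 134 − 127.2297 = 6.7703.
DWL = ½ × 4.8016 × 6.7703 = $16.25 thousand.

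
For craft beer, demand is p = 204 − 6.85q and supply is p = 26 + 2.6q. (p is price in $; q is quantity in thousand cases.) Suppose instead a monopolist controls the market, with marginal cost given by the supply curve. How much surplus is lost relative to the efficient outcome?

$296.06 thousand

Competitive equilibrium: 204 − 6.85q = 26 + 2.6q → q* = 18.83598, p* = 74.97354.
Marginal revenue: MR = 204 − 13.7q. Set MR = MC: 204 − 13.7q = 26 + 2.6q → q_m = 10.92025.
Price p_m = 204 − 6.85·10.92025 = 129.19629; MC(q_m) = 26 + 2.6·10.92025 = 54.39265.
Competitive q* = 18.83598, so Δq = 7.91573; wedge = 129.19629 − 54.39265 = 74.80364.
Deadweight loss = ½ × 7.91573 × 74.80364 = $296.06 thousand.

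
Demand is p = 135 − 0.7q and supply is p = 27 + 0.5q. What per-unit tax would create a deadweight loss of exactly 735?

Competitive equilibrium: 135 − 0.7q = 27 + 0.5q → q* = 90, p* = 72.
A tax t gives Δq = t/1.2 and wedge t, so DWL = t²/2.4.
t²/2.4 = 735 → t² = 1764 → t = 42.

42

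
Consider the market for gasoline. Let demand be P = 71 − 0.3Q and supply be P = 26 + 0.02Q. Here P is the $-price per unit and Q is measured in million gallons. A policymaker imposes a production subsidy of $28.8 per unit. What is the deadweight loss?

Competitive equilibrium: 71 − 0.3Q = 26 + 0.02Q → Q* = 140.625, P* = 28.8125.
The subsidy lowers effective supply by 28.8: P = 0.02Q − 2.8.
New quantity: 71 − 0.3Q = 0.02Q − 2.8 → Q' = 230.625.
Overproduction ΔQ = 230.625 − 140.625 = 90; wedge = subsidy = 28.8.
Welfare loss = ½ × 90 × 28.8 = $1296 million.

$1296 million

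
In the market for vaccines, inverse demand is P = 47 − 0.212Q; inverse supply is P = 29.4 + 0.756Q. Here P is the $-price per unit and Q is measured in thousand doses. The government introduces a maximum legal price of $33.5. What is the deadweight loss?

Competitive equilibrium: 47 − 0.212Q = 29.4 + 0.756Q → Q* = 18.1818, P* = 43.1455.
At the ceiling P = 33.5, quantity supplied = (33.5 − 29.4)/0.756 = 5.4233.
Willingness to pay at Q' = 5.4233: 47 − 0.212·5.4233 = 45.8503.
ΔQ = 18.1818 − 5.4233 = 12.7585; wedge = 45.8503 − 33.5 = 12.3503.
Deadweight loss = ½ × 12.7585 × 12.3503 = $78.79 thousand.

$78.79 thousand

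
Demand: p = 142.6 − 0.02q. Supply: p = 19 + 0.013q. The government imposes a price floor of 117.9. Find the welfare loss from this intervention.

103989.30

Competitive equilibrium: 142.6 − 0.02q = 19 + 0.013q → q* = 3745.4545, p* = 67.6909.
At the floor p = 117.9, quantity demanded = (142.6 − 117.9)/0.02 = 1235.
Sellers' marginal cost at q' = 1235: 19 + 0.013·1235 = 35.055.
Δq = 3745.4545 − 1235 = 2510.4545; wedge = 117.9 − 35.055 = 82.845.
Welfare loss = ½ × 2510.4545 × 82.845 = 103989.30.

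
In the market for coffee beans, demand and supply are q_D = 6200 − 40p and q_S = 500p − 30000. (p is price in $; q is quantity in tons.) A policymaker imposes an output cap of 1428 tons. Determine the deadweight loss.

$58998.61

In inverse form: demand p = 155 − 0.025q, supply p = 60 + 0.002q.
Competitive equilibrium: 155 − 0.025q = 60 + 0.002q → q* = 3518.5185, p* = 67.037.
At q = 1428: demand price = 155 − 0.025·1428 = 119.3; supply price = 60 + 0.002·1428 = 62.856.
Δq = 3518.5185 − 1428 = 2090.5185; wedge = 119.3 − 62.856 = 56.444.
DWL = ½ × 2090.5185 × 56.444 = $58998.61.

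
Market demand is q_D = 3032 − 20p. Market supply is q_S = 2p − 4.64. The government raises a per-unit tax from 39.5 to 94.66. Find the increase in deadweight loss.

In inverse form: demand p = 151.6 − 0.05q, supply p = 2.32 + 0.5q.
Competitive equilibrium: 151.6 − 0.05q = 2.32 + 0.5q → q* = 271.4182, p* = 138.0291.
For a per-unit tax t: Δq = t/0.55, so DWL = ½·t·(t/0.55) = t²/1.1.
At t = 39.5: DWL = 1418.409. At t = 94.66: DWL = 8145.923.
Increase = 8145.923 − 1418.409 = 6727.51.

6727.51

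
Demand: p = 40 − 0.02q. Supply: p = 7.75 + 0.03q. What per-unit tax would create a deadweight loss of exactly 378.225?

Competitive equilibrium: 40 − 0.02q = 7.75 + 0.03q → q* = 645, p* = 27.1.
A tax t gives Δq = t/0.05 and wedge t, so DWL = t²/0.1.
t²/0.1 = 378.225 → t² = 37.8225 → t = 6.15.

6.15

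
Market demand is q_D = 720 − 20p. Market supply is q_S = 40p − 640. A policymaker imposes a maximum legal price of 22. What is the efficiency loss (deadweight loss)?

In inverse form: demand p = 36 − 0.05q, supply p = 16 + 0.025q.
Competitive equilibrium: 36 − 0.05q = 16 + 0.025q → q* = 266.6667, p* = 22.6667.
At the ceiling p = 22, quantity supplied = (22 − 16)/0.025 = 240.
Willingness to pay at q' = 240: 36 − 0.05·240 = 24.
Δq = 266.6667 − 240 = 26.6667; wedge = 24 − 22 = 2.
DWL = ½ × 26.6667 × 2 = 26.67.

26.67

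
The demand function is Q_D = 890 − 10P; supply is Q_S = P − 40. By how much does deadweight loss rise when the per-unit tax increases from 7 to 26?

285

In inverse form: demand P = 89 − 0.1Q, supply P = 40 + Q.
Competitive equilibrium: 89 − 0.1Q = 40 + Q → Q* = 44.5455, P* = 84.5455.
For a per-unit tax t: ΔQ = t/1.1, so DWL = ½·t·(t/1.1) = t²/2.2.
At t = 7: DWL = 22.273. At t = 26: DWL = 307.273.
Increase = 307.273 − 22.273 = 285.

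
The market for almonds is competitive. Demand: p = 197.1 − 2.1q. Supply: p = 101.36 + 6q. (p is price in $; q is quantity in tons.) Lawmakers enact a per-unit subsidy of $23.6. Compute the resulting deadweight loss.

Competitive equilibrium: 197.1 − 2.1q = 101.36 + 6q → q* = 11.8198, p* = 172.2785.
The subsidy lowers effective supply by 23.6: p = 77.76 + 6q.
New quantity: 197.1 − 2.1q = 77.76 + 6q → q' = 14.7333.
Overproduction Δq = 14.7333 − 11.8198 = 2.9135; wedge = subsidy = 23.6.
The triangle = ½ × 2.9135 × 23.6 = $34.38.

$34.38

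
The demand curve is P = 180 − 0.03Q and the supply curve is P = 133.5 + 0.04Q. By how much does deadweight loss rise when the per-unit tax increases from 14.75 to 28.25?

Competitive equilibrium: 180 − 0.03Q = 133.5 + 0.04Q → Q* = 664.2857, P* = 160.0714.
For a per-unit tax t: ΔQ = t/0.07, so DWL = ½·t·(t/0.07) = t²/0.14.
At t = 14.75: DWL = 1554.018. At t = 28.25: DWL = 5700.446.
Increase = 5700.446 − 1554.018 = 4146.43.

4146.43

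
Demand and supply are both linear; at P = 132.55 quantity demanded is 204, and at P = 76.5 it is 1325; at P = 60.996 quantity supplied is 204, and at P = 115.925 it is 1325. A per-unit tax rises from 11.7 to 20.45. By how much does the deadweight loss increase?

Demand slope = (76.5 − 132.55)/(1325 − 204) = −0.05, so P = 142.75 − 0.05Q.
Supply slope = (115.925 − 60.996)/(1325 − 204) = 0.049, so P = 51 + 0.049Q.
Competitive equilibrium: 142.75 − 0.05Q = 51 + 0.049Q → Q* = 926.7677, P* = 96.4116.
For a per-unit tax t: ΔQ = t/0.099, so DWL = ½·t·(t/0.099) = t²/0.198.
At t = 11.7: DWL = 691.364. At t = 20.45: DWL = 2112.134.
Increase = 2112.134 − 691.364 = 1420.77.

1420.77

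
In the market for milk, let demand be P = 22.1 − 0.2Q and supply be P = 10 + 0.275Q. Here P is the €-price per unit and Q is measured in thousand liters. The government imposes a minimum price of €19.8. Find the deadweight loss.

Competitive equilibrium: 22.1 − 0.2Q = 10 + 0.275Q → Q* = 25.4737, P* = 17.0053.
At the floor P = 19.8, quantity demanded = (22.1 − 19.8)/0.2 = 11.5.
Sellers' marginal cost at Q' = 11.5: 10 + 0.275·11.5 = 13.1625.
ΔQ = 25.4737 − 11.5 = 13.9737; wedge = 19.8 − 13.1625 = 6.6375.
DWL = ½ × 13.9737 × 6.6375 = €46.38 thousand.

€46.38 thousand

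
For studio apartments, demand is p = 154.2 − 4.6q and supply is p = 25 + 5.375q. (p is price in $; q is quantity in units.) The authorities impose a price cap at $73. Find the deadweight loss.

Competitive equilibrium: 154.2 − 4.6q = 25 + 5.375q → q* = 12.9524, p* = 94.619.
At the ceiling p = 73, quantity supplied = (73 − 25)/5.375 = 8.9302.
Willingness to pay at q' = 8.9302: 154.2 − 4.6·8.9302 = 113.1211.
Δq = 12.9524 − 8.9302 = 4.0222; wedge = 113.1211 − 73 = 40.1211.
The triangle = ½ × 4.0222 × 40.1211 = $80.69.

$80.69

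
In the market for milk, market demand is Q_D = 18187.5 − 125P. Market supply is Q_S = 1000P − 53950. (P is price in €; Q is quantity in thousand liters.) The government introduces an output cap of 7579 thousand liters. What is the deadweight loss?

In inverse form: demand P = 145.5 − 0.008Q, supply P = 53.95 + 0.001Q.
Competitive equilibrium: 145.5 − 0.008Q = 53.95 + 0.001Q → Q* = 10172.2222, P* = 64.1222.
At Q = 7579: demand price = 145.5 − 0.008·7579 = 84.868; supply price = 53.95 + 0.001·7579 = 61.529.
ΔQ = 10172.2222 − 7579 = 2593.2222; wedge = 84.868 − 61.529 = 23.339.
DWL = ½ × 2593.2222 × 23.339 = €30261.61 thousand.

€30261.61 thousand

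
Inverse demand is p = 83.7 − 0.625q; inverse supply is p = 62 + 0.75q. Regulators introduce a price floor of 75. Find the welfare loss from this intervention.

Competitive equilibrium: 83.7 − 0.625q = 62 + 0.75q → q* = 15.7818, p* = 73.8364.
At the floor p = 75, quantity demanded = (83.7 − 75)/0.625 = 13.92.
Sellers' marginal cost at q' = 13.92: 62 + 0.75·13.92 = 72.44.
Δq = 15.7818 − 13.92 = 1.8618; wedge = 75 − 72.44 = 2.56.
Welfare loss = ½ × 1.8618 × 2.56 = 2.38.

2.38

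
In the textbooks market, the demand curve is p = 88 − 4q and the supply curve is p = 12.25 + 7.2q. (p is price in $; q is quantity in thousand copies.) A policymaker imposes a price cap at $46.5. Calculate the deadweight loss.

Competitive equilibrium: 88 − 4q = 12.25 + 7.2q → q* = 6.76339, p* = 60.94643.
At the ceiling p = 46.5, quantity supplied = (46.5 − 12.25)/7.2 = 4.75694.
Willingness to pay at q' = 4.75694: 88 − 4·4.75694 = 68.97224.
Δq = 6.76339 − 4.75694 = 2.00645; wedge = 68.97224 − 46.5 = 22.47224.
DWL = ½ × 2.00645 × 22.47224 = $22.54 thousand.

$22.54 thousand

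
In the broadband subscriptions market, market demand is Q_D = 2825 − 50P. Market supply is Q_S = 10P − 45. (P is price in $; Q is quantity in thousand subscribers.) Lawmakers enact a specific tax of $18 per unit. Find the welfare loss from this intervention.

$1350 thousand

In inverse form: demand P = 56.5 − 0.02Q, supply P = 4.5 + 0.1Q.
Competitive equilibrium: 56.5 − 0.02Q = 4.5 + 0.1Q → Q* = 433.3333, P* = 47.8333.
With the tax, the buyer price exceeds the seller price by 18: (56.5 − 0.02Q) − (4.5 + 0.1Q) = 18 → Q' = 283.3333.
ΔQ = 433.3333 − 283.3333 = 150; the wedge equals the tax, 18.
Welfare loss = ½ × 150 × 18 = $1350 thousand.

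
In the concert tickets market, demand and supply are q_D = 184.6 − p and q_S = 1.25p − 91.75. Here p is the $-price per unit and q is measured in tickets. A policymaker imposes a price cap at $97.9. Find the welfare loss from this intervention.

$873.45

In inverse form: demand p = 184.6 − q, supply p = 73.4 + 0.8q.
Competitive equilibrium: 184.6 − q = 73.4 + 0.8q → q* = 61.7778, p* = 122.8222.
At the ceiling p = 97.9, quantity supplied = (97.9 − 73.4)/0.8 = 30.625.
Willingness to pay at q' = 30.625: 184.6 − 1·30.625 = 153.975.
Δq = 61.7778 − 30.625 = 31.1528; wedge = 153.975 − 97.9 = 56.075.
Deadweight loss = ½ × 31.1528 × 56.075 = $873.45.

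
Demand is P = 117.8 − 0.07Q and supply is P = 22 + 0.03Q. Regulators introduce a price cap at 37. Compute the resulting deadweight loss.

10488.20

Competitive equilibrium: 117.8 − 0.07Q = 22 + 0.03Q → Q* = 958, P* = 50.74.
At the ceiling P = 37, quantity supplied = (37 − 22)/0.03 = 500.
Willingness to pay at Q' = 500: 117.8 − 0.07·500 = 82.8.
ΔQ = 958 − 500 = 458; wedge = 82.8 − 37 = 45.8.
Welfare loss = ½ × 458 × 45.8 = 10488.20.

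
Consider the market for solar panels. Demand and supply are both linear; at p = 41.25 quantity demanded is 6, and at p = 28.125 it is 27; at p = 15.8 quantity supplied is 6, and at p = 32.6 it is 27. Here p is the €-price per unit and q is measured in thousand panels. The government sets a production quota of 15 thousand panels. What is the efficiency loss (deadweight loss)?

Demand slope = (28.125 − 41.25)/(27 − 6) = −0.625, so p = 45 − 0.625q.
Supply slope = (32.6 − 15.8)/(27 − 6) = 0.8, so p = 11 + 0.8q.
Competitive equilibrium: 45 − 0.625q = 11 + 0.8q → q* = 23.8596, p* = 30.0877.
At q = 15: demand price = 45 − 0.625·15 = 35.625; supply price = 11 + 0.8·15 = 23.
Δq = 23.8596 − 15 = 8.8596; wedge = 35.625 − 23 = 12.625.
DWL = ½ × 8.8596 × 12.625 = €55.93 thousand.

€55.93 thousand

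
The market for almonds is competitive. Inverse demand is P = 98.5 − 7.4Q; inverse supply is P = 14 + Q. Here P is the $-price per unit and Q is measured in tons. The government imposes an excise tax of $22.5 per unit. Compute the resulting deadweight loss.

$30.13

Competitive equilibrium: 98.5 − 7.4Q = 14 + Q → Q* = 10.0595, P* = 24.0595.
With the tax, the buyer price exceeds the seller price by 22.5: (98.5 − 7.4Q) − (14 + Q) = 22.5 → Q' = 7.381.
ΔQ = 10.0595 − 7.381 = 2.6785; the wedge equals the tax, 22.5.
Welfare loss = ½ × 2.6785 × 22.5 = $30.13.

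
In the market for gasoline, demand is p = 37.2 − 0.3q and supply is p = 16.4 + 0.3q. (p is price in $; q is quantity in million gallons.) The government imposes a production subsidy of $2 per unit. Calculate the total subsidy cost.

Competitive equilibrium: 37.2 − 0.3q = 16.4 + 0.3q → q* = 34.6667, p* = 26.8.
The subsidy lowers effective supply by 2: p = 14.4 + 0.3q.
New quantity: 37.2 − 0.3q = 14.4 + 0.3q → q' = 38.
Total subsidy cost = 2 × 38 = $76 million.

$76 million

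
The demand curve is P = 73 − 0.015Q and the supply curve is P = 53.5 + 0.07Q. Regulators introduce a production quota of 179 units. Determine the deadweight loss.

Competitive equilibrium: 73 − 0.015Q = 53.5 + 0.07Q → Q* = 229.4118, P* = 69.5588.
At Q = 179: demand price = 73 − 0.015·179 = 70.315; supply price = 53.5 + 0.07·179 = 66.03.
ΔQ = 229.4118 − 179 = 50.4118; wedge = 70.315 − 66.03 = 4.285.
Welfare loss = ½ × 50.4118 × 4.285 = 108.01.

108.01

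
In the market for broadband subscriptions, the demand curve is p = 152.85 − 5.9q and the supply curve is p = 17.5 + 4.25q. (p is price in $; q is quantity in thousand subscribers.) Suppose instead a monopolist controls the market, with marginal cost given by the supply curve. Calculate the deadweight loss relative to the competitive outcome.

$121.95 thousand

Competitive equilibrium: 152.85 − 5.9q = 17.5 + 4.25q → q* = 13.335, p* = 74.1736.
Marginal revenue: MR = 152.85 − 11.8q. Set MR = MC: 152.85 − 11.8q = 17.5 + 4.25q → q_m = 8.433.
Price p_m = 152.85 − 5.9·8.433 = 103.0953; MC(q_m) = 17.5 + 4.25·8.433 = 53.3403.
Competitive q* = 13.335, so Δq = 4.902; wedge = 103.0953 − 53.3403 = 49.755.
Welfare loss = ½ × 4.902 × 49.755 = $121.95 thousand.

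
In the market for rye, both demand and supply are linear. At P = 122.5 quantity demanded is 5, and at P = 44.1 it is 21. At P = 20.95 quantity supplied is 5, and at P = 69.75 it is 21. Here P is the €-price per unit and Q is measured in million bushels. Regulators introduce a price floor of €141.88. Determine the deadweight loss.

€1112.40 million

Demand slope = (44.1 − 122.5)/(21 − 5) = −4.9, so P = 147 − 4.9Q.
Supply slope = (69.75 − 20.95)/(21 − 5) = 3.05, so P = 5.7 + 3.05Q.
Competitive equilibrium: 147 − 4.9Q = 5.7 + 3.05Q → Q* = 17.7736, P* = 59.9094.
At the floor P = 141.88, quantity demanded = (147 − 141.88)/4.9 = 1.0449.
Sellers' marginal cost at Q' = 1.0449: 5.7 + 3.05·1.0449 = 8.8869.
ΔQ = 17.7736 − 1.0449 = 16.7287; wedge = 141.88 − 8.8869 = 132.9931.
Welfare loss = ½ × 16.7287 × 132.9931 = €1112.40 million.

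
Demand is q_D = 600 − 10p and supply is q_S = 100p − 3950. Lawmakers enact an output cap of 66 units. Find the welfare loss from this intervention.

796.81

In inverse form: demand p = 60 − 0.1q, supply p = 39.5 + 0.01q.
Competitive equilibrium: 60 − 0.1q = 39.5 + 0.01q → q* = 186.3636, p* = 41.3636.
At q = 66: demand price = 60 − 0.1·66 = 53.4; supply price = 39.5 + 0.01·66 = 40.16.
Δq = 186.3636 − 66 = 120.3636; wedge = 53.4 − 40.16 = 13.24.
Deadweight loss = ½ × 120.3636 × 13.24 = 796.81.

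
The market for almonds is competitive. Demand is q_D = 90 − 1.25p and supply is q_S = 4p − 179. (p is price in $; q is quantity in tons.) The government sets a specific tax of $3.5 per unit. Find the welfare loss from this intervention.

$5.83

In inverse form: demand p = 72 − 0.8q, supply p = 44.75 + 0.25q.
Competitive equilibrium: 72 − 0.8q = 44.75 + 0.25q → q* = 25.9524, p* = 51.2381.
With the tax, the buyer price exceeds the seller price by 3.5: (72 − 0.8q) − (44.75 + 0.25q) = 3.5 → q' = 22.619.
Δq = 25.9524 − 22.619 = 3.3334; the wedge equals the tax, 3.5.
Welfare loss = ½ × 3.3334 × 3.5 = $5.83.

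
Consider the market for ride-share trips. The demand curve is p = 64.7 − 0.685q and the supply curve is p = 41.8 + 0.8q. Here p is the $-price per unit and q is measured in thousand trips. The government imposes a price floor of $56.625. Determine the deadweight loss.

$9.80 thousand

Competitive equilibrium: 64.7 − 0.685q = 41.8 + 0.8q → q* = 15.4209, p* = 54.1367.
At the floor p = 56.625, quantity demanded = (64.7 − 56.625)/0.685 = 11.7883.
Sellers' marginal cost at q' = 11.7883: 41.8 + 0.8·11.7883 = 51.2306.
Δq = 15.4209 − 11.7883 = 3.6326; wedge = 56.625 − 51.2306 = 5.3944.
DWL = ½ × 3.6326 × 5.3944 = $9.80 thousand.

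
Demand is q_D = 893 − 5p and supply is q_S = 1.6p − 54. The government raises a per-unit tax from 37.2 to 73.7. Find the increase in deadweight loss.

2453.24

In inverse form: demand p = 178.6 − 0.2q, supply p = 33.75 + 0.625q.
Competitive equilibrium: 178.6 − 0.2q = 33.75 + 0.625q → q* = 175.5758, p* = 143.4848.
For a per-unit tax t: Δq = t/0.825, so DWL = ½·t·(t/0.825) = t²/1.65.
At t = 37.2: DWL = 838.691. At t = 73.7: DWL = 3291.933.
Increase = 3291.933 − 838.691 = 2453.24.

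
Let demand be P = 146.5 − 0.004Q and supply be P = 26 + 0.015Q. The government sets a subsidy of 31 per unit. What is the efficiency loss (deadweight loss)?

Competitive equilibrium: 146.5 − 0.004Q = 26 + 0.015Q → Q* = 6342.1053, P* = 121.1316.
The subsidy lowers effective supply by 31: P = 0.015Q − 5.
New quantity: 146.5 − 0.004Q = 0.015Q − 5 → Q' = 7973.6842.
Overproduction ΔQ = 7973.6842 − 6342.1053 = 1631.5789; wedge = subsidy = 31.
The triangle = ½ × 1631.5789 × 31 = 25289.47.

25289.47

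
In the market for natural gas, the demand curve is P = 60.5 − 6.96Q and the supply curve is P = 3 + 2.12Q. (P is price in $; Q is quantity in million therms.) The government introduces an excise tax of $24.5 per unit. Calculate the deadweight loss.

Competitive equilibrium: 60.5 − 6.96Q = 3 + 2.12Q → Q* = 6.3326, P* = 16.4251.
With the tax, the buyer price exceeds the seller price by 24.5: (60.5 − 6.96Q) − (3 + 2.12Q) = 24.5 → Q' = 3.6344.
ΔQ = 6.3326 − 3.6344 = 2.6982; the wedge equals the tax, 24.5.
Deadweight loss = ½ × 2.6982 × 24.5 = $33.05 million.

$33.05 million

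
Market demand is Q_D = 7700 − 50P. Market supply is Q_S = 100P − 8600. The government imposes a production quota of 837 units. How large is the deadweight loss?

In inverse form: demand P = 154 − 0.02Q, supply P = 86 + 0.01Q.
Competitive equilibrium: 154 − 0.02Q = 86 + 0.01Q → Q* = 2266.6667, P* = 108.6667.
At Q = 837: demand price = 154 − 0.02·837 = 137.26; supply price = 86 + 0.01·837 = 94.37.
ΔQ = 2266.6667 − 837 = 1429.6667; wedge = 137.26 − 94.37 = 42.89.
Deadweight loss = ½ × 1429.6667 × 42.89 = 30659.20.

30659.20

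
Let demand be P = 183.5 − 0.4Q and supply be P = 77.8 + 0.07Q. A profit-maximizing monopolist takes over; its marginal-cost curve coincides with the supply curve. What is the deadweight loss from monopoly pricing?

2512.49

Competitive equilibrium: 183.5 − 0.4Q = 77.8 + 0.07Q → Q* = 224.89362, P* = 93.54255.
Marginal revenue: MR = 183.5 − 0.8Q. Set MR = MC: 183.5 − 0.8Q = 77.8 + 0.07Q → Q_m = 121.49425.
Price P_m = 183.5 − 0.4·121.49425 = 134.9023; MC(Q_m) = 77.8 + 0.07·121.49425 = 86.3046.
Competitive Q* = 224.89362, so ΔQ = 103.39937; wedge = 134.9023 − 86.3046 = 48.5977.
DWL = ½ × 103.39937 × 48.5977 = 2512.49.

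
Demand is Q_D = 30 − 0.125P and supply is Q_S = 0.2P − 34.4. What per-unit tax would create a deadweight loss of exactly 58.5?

In inverse form: demand P = 240 − 8Q, supply P = 172 + 5Q.
Competitive equilibrium: 240 − 8Q = 172 + 5Q → Q* = 5.2308, P* = 198.1538.
A tax t gives ΔQ = t/13 and wedge t, so DWL = t²/26.
t²/26 = 58.5 → t² = 1521 → t = 39.

39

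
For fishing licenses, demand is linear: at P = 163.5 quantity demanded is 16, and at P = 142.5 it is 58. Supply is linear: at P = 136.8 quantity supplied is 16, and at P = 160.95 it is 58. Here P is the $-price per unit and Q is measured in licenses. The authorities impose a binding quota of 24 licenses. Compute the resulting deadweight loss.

$152.38

Demand slope = (142.5 − 163.5)/(58 − 16) = −0.5, so P = 171.5 − 0.5Q.
Supply slope = (160.95 − 136.8)/(58 − 16) = 0.575, so P = 127.6 + 0.575Q.
Competitive equilibrium: 171.5 − 0.5Q = 127.6 + 0.575Q → Q* = 40.8372, P* = 151.0814.
At Q = 24: demand price = 171.5 − 0.5·24 = 159.5; supply price = 127.6 + 0.575·24 = 141.4.
ΔQ = 40.8372 − 24 = 16.8372; wedge = 159.5 − 141.4 = 18.1.
DWL = ½ × 16.8372 × 18.1 = $152.38.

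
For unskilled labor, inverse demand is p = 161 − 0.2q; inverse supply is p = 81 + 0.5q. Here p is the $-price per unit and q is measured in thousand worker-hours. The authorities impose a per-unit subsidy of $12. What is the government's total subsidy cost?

Competitive equilibrium: 161 − 0.2q = 81 + 0.5q → q* = 114.2857, p* = 138.1429.
The subsidy lowers effective supply by 12: p = 69 + 0.5q.
New quantity: 161 − 0.2q = 69 + 0.5q → q' = 131.4286.
Total subsidy cost = 12 × 131.4286 = $1577.14 thousand.

$1577.14 thousand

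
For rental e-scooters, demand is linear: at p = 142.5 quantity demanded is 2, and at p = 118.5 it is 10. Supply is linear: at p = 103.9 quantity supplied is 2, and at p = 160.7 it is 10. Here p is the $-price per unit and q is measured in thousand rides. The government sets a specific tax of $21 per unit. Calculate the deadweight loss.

Demand slope = (118.5 − 142.5)/(10 − 2) = −3, so p = 148.5 − 3q.
Supply slope = (160.7 − 103.9)/(10 − 2) = 7.1, so p = 89.7 + 7.1q.
Competitive equilibrium: 148.5 − 3q = 89.7 + 7.1q → q* = 5.8218, p* = 131.0347.
With the tax, the buyer price exceeds the seller price by 21: (148.5 − 3q) − (89.7 + 7.1q) = 21 → q' = 3.7426.
Δq = 5.8218 − 3.7426 = 2.0792; the wedge equals the tax, 21.
Welfare loss = ½ × 2.0792 × 21 = $21.83 thousand.

$21.83 thousand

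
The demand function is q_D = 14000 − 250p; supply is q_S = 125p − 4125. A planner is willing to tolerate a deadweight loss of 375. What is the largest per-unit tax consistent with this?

In inverse form: demand p = 56 − 0.004q, supply p = 33 + 0.008q.
Competitive equilibrium: 56 − 0.004q = 33 + 0.008q → q* = 1916.6667, p* = 48.3333.
A tax t gives Δq = t/0.012 and wedge t, so DWL = t²/0.024.
t²/0.024 = 375 → t² = 9 → t = 3.

3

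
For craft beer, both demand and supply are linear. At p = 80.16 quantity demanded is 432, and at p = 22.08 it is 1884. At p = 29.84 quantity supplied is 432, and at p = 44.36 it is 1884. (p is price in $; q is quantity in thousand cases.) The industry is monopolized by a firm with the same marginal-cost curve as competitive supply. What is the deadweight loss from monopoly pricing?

$10217.26 thousand

Demand slope = (22.08 − 80.16)/(1884 − 432) = −0.04, so p = 97.44 − 0.04q.
Supply slope = (44.36 − 29.84)/(1884 − 432) = 0.01, so p = 25.52 + 0.01q.
Competitive equilibrium: 97.44 − 0.04q = 25.52 + 0.01q → q* = 1438.4, p* = 39.904.
Marginal revenue: MR = 97.44 − 0.08q. Set MR = MC: 97.44 − 0.08q = 25.52 + 0.01q → q_m = 799.11111.
Price p_m = 97.44 − 0.04·799.11111 = 65.47556; MC(q_m) = 25.52 + 0.01·799.11111 = 33.51111.
Competitive q* = 1438.4, so Δq = 639.28889; wedge = 65.47556 − 33.51111 = 31.96445.
The triangle = ½ × 639.28889 × 31.96445 = $10217.26 thousand.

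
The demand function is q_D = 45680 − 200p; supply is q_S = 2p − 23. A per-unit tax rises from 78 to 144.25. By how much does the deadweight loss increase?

14578.28

In inverse form: demand p = 228.4 − 0.005q, supply p = 11.5 + 0.5q.
Competitive equilibrium: 228.4 − 0.005q = 11.5 + 0.5q → q* = 429.505, p* = 226.2525.
For a per-unit tax t: Δq = t/0.505, so DWL = ½·t·(t/0.505) = t²/1.01.
At t = 78: DWL = 6023.762. At t = 144.25: DWL = 20602.042.
Increase = 20602.042 − 6023.762 = 14578.28.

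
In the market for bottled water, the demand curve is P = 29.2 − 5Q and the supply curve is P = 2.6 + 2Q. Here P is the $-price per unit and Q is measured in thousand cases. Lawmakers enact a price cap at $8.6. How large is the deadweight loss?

Competitive equilibrium: 29.2 − 5Q = 2.6 + 2Q → Q* = 3.8, P* = 10.2.
At the ceiling P = 8.6, quantity supplied = (8.6 − 2.6)/2 = 3.
Willingness to pay at Q' = 3: 29.2 − 5·3 = 14.2.
ΔQ = 3.8 − 3 = 0.8; wedge = 14.2 − 8.6 = 5.6.
The triangle = ½ × 0.8 × 5.6 = $2.24 thousand.

$2.24 thousand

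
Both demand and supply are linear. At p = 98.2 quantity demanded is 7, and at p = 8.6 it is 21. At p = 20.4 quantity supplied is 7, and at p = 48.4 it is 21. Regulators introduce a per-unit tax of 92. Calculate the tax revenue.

Demand slope = (8.6 − 98.2)/(21 − 7) = −6.4, so p = 143 − 6.4q.
Supply slope = (48.4 − 20.4)/(21 − 7) = 2, so p = 6.4 + 2q.
Competitive equilibrium: 143 − 6.4q = 6.4 + 2q → q* = 16.2619, p* = 38.92381.
With the tax, the buyer price exceeds the seller price by 92: (143 − 6.4q) − (6.4 + 2q) = 92 → q' = 5.30952.
Tax revenue = 92 × 5.30952 = 488.48.

488.48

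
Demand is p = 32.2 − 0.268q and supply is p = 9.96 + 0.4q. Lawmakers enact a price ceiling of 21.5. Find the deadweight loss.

Competitive equilibrium: 32.2 − 0.268q = 9.96 + 0.4q → q* = 33.2934, p* = 23.2774.
At the ceiling p = 21.5, quantity supplied = (21.5 − 9.96)/0.4 = 28.85.
Willingness to pay at q' = 28.85: 32.2 − 0.268·28.85 = 24.4682.
Δq = 33.2934 − 28.85 = 4.4434; wedge = 24.4682 − 21.5 = 2.9682.
The triangle = ½ × 4.4434 × 2.9682 = 6.59.

6.59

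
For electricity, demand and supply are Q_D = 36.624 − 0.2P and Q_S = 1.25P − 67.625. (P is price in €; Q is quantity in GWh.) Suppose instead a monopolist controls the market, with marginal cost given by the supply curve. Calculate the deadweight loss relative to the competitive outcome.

In inverse form: demand P = 183.12 − 5Q, supply P = 54.1 + 0.8Q.
Competitive equilibrium: 183.12 − 5Q = 54.1 + 0.8Q → Q* = 22.2448, P* = 71.8959.
Marginal revenue: MR = 183.12 − 10Q. Set MR = MC: 183.12 − 10Q = 54.1 + 0.8Q → Q_m = 11.9463.
Price P_m = 183.12 − 5·11.9463 = 123.3885; MC(Q_m) = 54.1 + 0.8·11.9463 = 63.657.
Competitive Q* = 22.2448, so ΔQ = 10.2985; wedge = 123.3885 − 63.657 = 59.7315.
DWL = ½ × 10.2985 × 59.7315 = €307.57.

€307.57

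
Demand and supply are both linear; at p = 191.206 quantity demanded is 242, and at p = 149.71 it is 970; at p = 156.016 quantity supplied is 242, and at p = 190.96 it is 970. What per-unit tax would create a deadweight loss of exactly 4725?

31.5

Demand slope = (149.71 − 191.206)/(970 − 242) = −0.057, so p = 205 − 0.057q.
Supply slope = (190.96 − 156.016)/(970 − 242) = 0.048, so p = 144.4 + 0.048q.
Competitive equilibrium: 205 − 0.057q = 144.4 + 0.048q → q* = 577.1429, p* = 172.1029.
A tax t gives Δq = t/0.105 and wedge t, so DWL = t²/0.21.
t²/0.21 = 4725 → t² = 992.25 → t = 31.5.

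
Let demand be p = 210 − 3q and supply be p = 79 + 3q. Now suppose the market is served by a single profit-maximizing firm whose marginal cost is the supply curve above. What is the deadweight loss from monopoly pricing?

158.90

Competitive equilibrium: 210 − 3q = 79 + 3q → q* = 21.8333, p* = 144.5.
Marginal revenue: MR = 210 − 6q. Set MR = MC: 210 − 6q = 79 + 3q → q_m = 14.5556.
Price p_m = 210 − 3·14.5556 = 166.3332; MC(q_m) = 79 + 3·14.5556 = 122.6668.
Competitive q* = 21.8333, so Δq = 7.2777; wedge = 166.3332 − 122.6668 = 43.6664.
Welfare loss = ½ × 7.2777 × 43.6664 = 158.90.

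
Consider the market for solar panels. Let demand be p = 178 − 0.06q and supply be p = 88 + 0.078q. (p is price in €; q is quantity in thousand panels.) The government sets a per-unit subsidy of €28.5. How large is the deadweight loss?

Competitive equilibrium: 178 − 0.06q = 88 + 0.078q → q* = 652.17391, p* = 138.86957.
The subsidy lowers effective supply by 28.5: p = 59.5 + 0.078q.
New quantity: 178 − 0.06q = 59.5 + 0.078q → q' = 858.69565.
Overproduction Δq = 858.69565 − 652.17391 = 206.52174; wedge = subsidy = 28.5.
Deadweight loss = ½ × 206.52174 × 28.5 = €2942.93 thousand.

€2942.93 thousand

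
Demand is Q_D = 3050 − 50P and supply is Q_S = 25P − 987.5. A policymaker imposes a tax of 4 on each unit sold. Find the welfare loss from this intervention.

In inverse form: demand P = 61 − 0.02Q, supply P = 39.5 + 0.04Q.
Competitive equilibrium: 61 − 0.02Q = 39.5 + 0.04Q → Q* = 358.3333, P* = 53.8333.
With the tax, the buyer price exceeds the seller price by 4: (61 − 0.02Q) − (39.5 + 0.04Q) = 4 → Q' = 291.6667.
ΔQ = 358.3333 − 291.6667 = 66.6666; the wedge equals the tax, 4.
The triangle = ½ × 66.6666 × 4 = 133.33.

133.33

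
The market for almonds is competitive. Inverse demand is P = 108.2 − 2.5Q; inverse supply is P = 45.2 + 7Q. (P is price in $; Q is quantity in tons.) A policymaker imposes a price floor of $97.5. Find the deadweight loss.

$26.27

Competitive equilibrium: 108.2 − 2.5Q = 45.2 + 7Q → Q* = 6.6316, P* = 91.6211.
At the floor P = 97.5, quantity demanded = (108.2 − 97.5)/2.5 = 4.28.
Sellers' marginal cost at Q' = 4.28: 45.2 + 7·4.28 = 75.16.
ΔQ = 6.6316 − 4.28 = 2.3516; wedge = 97.5 − 75.16 = 22.34.
DWL = ½ × 2.3516 × 22.34 = $26.27.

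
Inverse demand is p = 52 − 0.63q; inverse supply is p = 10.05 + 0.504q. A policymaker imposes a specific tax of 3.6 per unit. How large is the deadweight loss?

5.71

Competitive equilibrium: 52 − 0.63q = 10.05 + 0.504q → q* = 36.9929, p* = 28.6944.
With the tax, the buyer price exceeds the seller price by 3.6: (52 − 0.63q) − (10.05 + 0.504q) = 3.6 → q' = 33.8183.
Δq = 36.9929 − 33.8183 = 3.1746; the wedge equals the tax, 3.6.
DWL = ½ × 3.1746 × 3.6 = 5.71.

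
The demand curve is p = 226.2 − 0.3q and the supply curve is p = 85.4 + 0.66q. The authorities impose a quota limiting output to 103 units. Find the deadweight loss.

Competitive equilibrium: 226.2 − 0.3q = 85.4 + 0.66q → q* = 146.6667, p* = 182.2.
At q = 103: demand price = 226.2 − 0.3·103 = 195.3; supply price = 85.4 + 0.66·103 = 153.38.
Δq = 146.6667 − 103 = 43.6667; wedge = 195.3 − 153.38 = 41.92.
The triangle = ½ × 43.6667 × 41.92 = 915.25.

915.25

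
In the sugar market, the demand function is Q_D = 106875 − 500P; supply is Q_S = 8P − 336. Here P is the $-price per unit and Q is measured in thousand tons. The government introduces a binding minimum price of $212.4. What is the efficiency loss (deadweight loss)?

$29135.04 thousand

In inverse form: demand P = 213.75 − 0.002Q, supply P = 42 + 0.125Q.
Competitive equilibrium: 213.75 − 0.002Q = 42 + 0.125Q → Q* = 1352.3622, P* = 211.0453.
At the floor P = 212.4, quantity demanded = (213.75 − 212.4)/0.002 = 675.
Sellers' marginal cost at Q' = 675: 42 + 0.125·675 = 126.375.
ΔQ = 1352.3622 − 675 = 677.3622; wedge = 212.4 − 126.375 = 86.025.
Deadweight loss = ½ × 677.3622 × 86.025 = $29135.04 thousand.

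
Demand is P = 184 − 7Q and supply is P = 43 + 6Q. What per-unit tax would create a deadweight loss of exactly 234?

Competitive equilibrium: 184 − 7Q = 43 + 6Q → Q* = 10.8462, P* = 108.0769.
A tax t gives ΔQ = t/13 and wedge t, so DWL = t²/26.
t²/26 = 234 → t² = 6084 → t = 78.

78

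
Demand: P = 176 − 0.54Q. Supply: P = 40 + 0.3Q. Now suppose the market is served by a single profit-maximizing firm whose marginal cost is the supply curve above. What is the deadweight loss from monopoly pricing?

1685.77

Competitive equilibrium: 176 − 0.54Q = 40 + 0.3Q → Q* = 161.9048, P* = 88.5714.
Marginal revenue: MR = 176 − 1.08Q. Set MR = MC: 176 − 1.08Q = 40 + 0.3Q → Q_m = 98.5507.
Price P_m = 176 − 0.54·98.5507 = 122.7826; MC(Q_m) = 40 + 0.3·98.5507 = 69.5652.
Competitive Q* = 161.9048, so ΔQ = 63.3541; wedge = 122.7826 − 69.5652 = 53.2174.
Welfare loss = ½ × 63.3541 × 53.2174 = 1685.77.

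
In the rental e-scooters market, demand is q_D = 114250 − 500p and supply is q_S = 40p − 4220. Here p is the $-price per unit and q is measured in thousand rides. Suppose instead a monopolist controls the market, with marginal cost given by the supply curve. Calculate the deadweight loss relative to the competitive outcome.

In inverse form: demand p = 228.5 − 0.002q, supply p = 105.5 + 0.025q.
Competitive equilibrium: 228.5 − 0.002q = 105.5 + 0.025q → q* = 4555.55556, p* = 219.38889.
Marginal revenue: MR = 228.5 − 0.004q. Set MR = MC: 228.5 − 0.004q = 105.5 + 0.025q → q_m = 4241.37931.
Price p_m = 228.5 − 0.002·4241.37931 = 220.01724; MC(q_m) = 105.5 + 0.025·4241.37931 = 211.53448.
Competitive q* = 4555.55556, so Δq = 314.17625; wedge = 220.01724 − 211.53448 = 8.48276.
Deadweight loss = ½ × 314.17625 × 8.48276 = $1332.54 thousand.

$1332.54 thousand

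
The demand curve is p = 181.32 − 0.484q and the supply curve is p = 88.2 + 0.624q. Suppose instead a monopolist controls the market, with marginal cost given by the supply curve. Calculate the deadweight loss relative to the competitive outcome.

361.68

Competitive equilibrium: 181.32 − 0.484q = 88.2 + 0.624q → q* = 84.0433, p* = 140.643.
Marginal revenue: MR = 181.32 − 0.968q. Set MR = MC: 181.32 − 0.968q = 88.2 + 0.624q → q_m = 58.4925.
Price p_m = 181.32 − 0.484·58.4925 = 153.0096; MC(q_m) = 88.2 + 0.624·58.4925 = 124.6993.
Competitive q* = 84.0433, so Δq = 25.5508; wedge = 153.0096 − 124.6993 = 28.3103.
Deadweight loss = ½ × 25.5508 × 28.3103 = 361.68.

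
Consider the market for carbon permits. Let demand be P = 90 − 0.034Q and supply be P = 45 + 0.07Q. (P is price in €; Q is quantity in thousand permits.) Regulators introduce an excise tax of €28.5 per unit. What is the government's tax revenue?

Competitive equilibrium: 90 − 0.034Q = 45 + 0.07Q → Q* = 432.6923, P* = 75.2885.
With the tax, the buyer price exceeds the seller price by 28.5: (90 − 0.034Q) − (45 + 0.07Q) = 28.5 → Q' = 158.6538.
Tax revenue = 28.5 × 158.6538 = €4521.63 thousand.

€4521.63 thousand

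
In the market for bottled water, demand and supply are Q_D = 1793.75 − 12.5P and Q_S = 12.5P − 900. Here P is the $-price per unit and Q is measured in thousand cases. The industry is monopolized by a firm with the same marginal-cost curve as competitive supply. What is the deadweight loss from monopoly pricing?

In inverse form: demand P = 143.5 − 0.08Q, supply P = 72 + 0.08Q.
Competitive equilibrium: 143.5 − 0.08Q = 72 + 0.08Q → Q* = 446.875, P* = 107.75.
Marginal revenue: MR = 143.5 − 0.16Q. Set MR = MC: 143.5 − 0.16Q = 72 + 0.08Q → Q_m = 297.9167.
Price P_m = 143.5 − 0.08·297.9167 = 119.6667; MC(Q_m) = 72 + 0.08·297.9167 = 95.8333.
Competitive Q* = 446.875, so ΔQ = 148.9583; wedge = 119.6667 − 95.8333 = 23.8334.
Welfare loss = ½ × 148.9583 × 23.8334 = $1775.09 thousand.

$1775.09 thousand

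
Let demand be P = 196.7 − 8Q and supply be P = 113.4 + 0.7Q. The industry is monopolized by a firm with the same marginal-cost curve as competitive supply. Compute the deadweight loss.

91.51

Competitive equilibrium: 196.7 − 8Q = 113.4 + 0.7Q → Q* = 9.5747, P* = 120.1023.
Marginal revenue: MR = 196.7 − 16Q. Set MR = MC: 196.7 − 16Q = 113.4 + 0.7Q → Q_m = 4.988.
Price P_m = 196.7 − 8·4.988 = 156.796; MC(Q_m) = 113.4 + 0.7·4.988 = 116.8916.
Competitive Q* = 9.5747, so ΔQ = 4.5867; wedge = 156.796 − 116.8916 = 39.9044.
The triangle = ½ × 4.5867 × 39.9044 = 91.51.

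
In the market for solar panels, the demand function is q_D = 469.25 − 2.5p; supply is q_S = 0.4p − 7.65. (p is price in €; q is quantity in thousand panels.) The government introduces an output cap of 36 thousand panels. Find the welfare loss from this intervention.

In inverse form: demand p = 187.7 − 0.4q, supply p = 19.125 + 2.5q.
Competitive equilibrium: 187.7 − 0.4q = 19.125 + 2.5q → q* = 58.1293, p* = 164.4483.
At q = 36: demand price = 187.7 − 0.4·36 = 173.3; supply price = 19.125 + 2.5·36 = 109.125.
Δq = 58.1293 − 36 = 22.1293; wedge = 173.3 − 109.125 = 64.175.
DWL = ½ × 22.1293 × 64.175 = €710.07 thousand.

€710.07 thousand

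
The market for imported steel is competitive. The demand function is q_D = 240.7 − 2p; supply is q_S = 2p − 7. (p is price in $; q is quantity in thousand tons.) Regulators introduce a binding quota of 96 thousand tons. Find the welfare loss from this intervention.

$217.36 thousand

In inverse form: demand p = 120.35 − 0.5q, supply p = 3.5 + 0.5q.
Competitive equilibrium: 120.35 − 0.5q = 3.5 + 0.5q → q* = 116.85, p* = 61.925.
At q = 96: demand price = 120.35 − 0.5·96 = 72.35; supply price = 3.5 + 0.5·96 = 51.5.
Δq = 116.85 − 96 = 20.85; wedge = 72.35 − 51.5 = 20.85.
Deadweight loss = ½ × 20.85 × 20.85 = $217.36 thousand.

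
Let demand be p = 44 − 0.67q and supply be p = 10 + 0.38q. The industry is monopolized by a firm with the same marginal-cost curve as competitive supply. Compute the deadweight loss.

Competitive equilibrium: 44 − 0.67q = 10 + 0.38q → q* = 32.381, p* = 22.3048.
Marginal revenue: MR = 44 − 1.34q. Set MR = MC: 44 − 1.34q = 10 + 0.38q → q_m = 19.7674.
Price p_m = 44 − 0.67·19.7674 = 30.7558; MC(q_m) = 10 + 0.38·19.7674 = 17.5116.
Competitive q* = 32.381, so Δq = 12.6136; wedge = 30.7558 − 17.5116 = 13.2442.
The triangle = ½ × 12.6136 × 13.2442 = 83.53.

83.53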